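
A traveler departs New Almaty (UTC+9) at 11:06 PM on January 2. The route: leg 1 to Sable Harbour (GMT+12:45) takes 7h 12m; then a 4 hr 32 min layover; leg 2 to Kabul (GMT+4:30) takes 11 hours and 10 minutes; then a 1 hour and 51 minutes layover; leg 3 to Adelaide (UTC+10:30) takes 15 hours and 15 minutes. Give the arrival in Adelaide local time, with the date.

Convert departure to UTC: 11:06 PM − 9:00 = 2:06 PM UTC on Jan 2.
Add 7 hours and 12 minutes leg 1 → 9:18 PM UTC.
Add 4 hours 32 minutes layover in Sable Harbour → 1:50 AM UTC (Jan 3).
Add 11 hours 10 minutes leg 2 → 1:00 PM UTC.
Add 1 hour and 51 minutes layover in Kabul → 2:51 PM UTC.
Add 15 hours and 15 minutes leg 3 → 6:06 AM UTC (Jan 4).
Adelaide is UTC+10:30, so local arrival = 6:06 AM + 10:30 = 4:36 PM on Jan 4.

4:36 PM on January 4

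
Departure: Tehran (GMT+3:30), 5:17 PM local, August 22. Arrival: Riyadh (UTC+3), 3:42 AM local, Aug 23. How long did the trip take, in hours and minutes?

10 hours 55 minutes

Departure in UTC: 5:17 PM − 3:30 = 1:47 PM on Aug 22.
Arrival in UTC: 3:42 AM − 3:00 = 12:42 AM on Aug 23.
Elapsed = 12:42 AM − 1:47 PM (+1 day) = 10 hours 55 minutes.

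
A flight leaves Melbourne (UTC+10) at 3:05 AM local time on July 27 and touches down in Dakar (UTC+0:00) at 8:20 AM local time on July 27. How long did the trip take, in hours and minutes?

Departure in UTC: 3:05 AM − 10:00 = 5:05 PM on Jul 26.
Arrival is already UTC: 8:20 AM on Jul 27.
Elapsed = 8:20 AM − 5:05 PM (+1 day) = 15 hours 15 minutes.

15 hours 15 minutes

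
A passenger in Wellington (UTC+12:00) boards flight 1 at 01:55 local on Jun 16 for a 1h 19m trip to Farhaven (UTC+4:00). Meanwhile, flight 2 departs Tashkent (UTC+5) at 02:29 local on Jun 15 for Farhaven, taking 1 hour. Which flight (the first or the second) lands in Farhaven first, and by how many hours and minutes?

the second, by 16 hours 45 minutes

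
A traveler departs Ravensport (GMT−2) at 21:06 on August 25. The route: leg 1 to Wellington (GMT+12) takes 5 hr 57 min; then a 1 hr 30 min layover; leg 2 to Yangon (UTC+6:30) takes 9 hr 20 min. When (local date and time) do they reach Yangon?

22:23 on August 26

Convert departure to UTC: 21:06 + 2:00 = 23:06 UTC on Aug 25.
Add 5 hours and 57 minutes leg 1 → 05:03 UTC (Aug 26).
Add 1 hour and 30 minutes layover in Wellington → 06:33 UTC.
Add 9 hours 20 minutes leg 2 → 15:53 UTC.
Yangon is UTC+6:30, so local arrival = 15:53 + 6:30 = 22:23 on Aug 26.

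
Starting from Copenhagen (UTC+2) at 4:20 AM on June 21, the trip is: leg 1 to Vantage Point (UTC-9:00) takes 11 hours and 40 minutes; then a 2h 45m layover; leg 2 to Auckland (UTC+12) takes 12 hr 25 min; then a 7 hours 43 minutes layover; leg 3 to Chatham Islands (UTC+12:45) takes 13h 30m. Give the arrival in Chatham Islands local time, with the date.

3:08 PM on June 23

Convert departure to UTC: 4:20 AM − 2:00 = 2:20 AM UTC on Jun 21.
Add 11 hours and 40 minutes leg 1 → 2:00 PM UTC.
Add 2 hours and 45 minutes layover in Vantage Point → 4:45 PM UTC.
Add 12 hours 25 minutes leg 2 → 5:10 AM UTC (Jun 22).
Add 7 hours and 43 minutes layover in Auckland → 12:53 PM UTC.
Add 13 hours and 30 minutes leg 3 → 2:23 AM UTC (Jun 23).
Chatham Islands is UTC+12:45, so local arrival = 2:23 AM + 12:45 = 3:08 PM on Jun 23.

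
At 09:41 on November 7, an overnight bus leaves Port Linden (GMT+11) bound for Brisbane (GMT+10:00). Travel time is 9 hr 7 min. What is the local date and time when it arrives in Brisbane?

Convert departure to UTC: 09:41 − 11:00 = 22:41 UTC on Nov 6.
Add 9 hours and 7 minutes travel time → 07:48 UTC (Nov 7).
Brisbane is UTC+10:00, so local arrival = 07:48 + 10:00 = 17:48 on Nov 7.

17:48 on November 7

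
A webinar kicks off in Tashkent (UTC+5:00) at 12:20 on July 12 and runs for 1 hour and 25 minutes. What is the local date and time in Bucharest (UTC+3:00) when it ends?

Bucharest is 2:00 behind Tashkent.
After 1 hour 25 minutes it is 13:45 in Tashkent.
Shift by the zone difference: 13:45 − 2:00 = 11:45 on Jul 12 in Bucharest.

11:45 on July 12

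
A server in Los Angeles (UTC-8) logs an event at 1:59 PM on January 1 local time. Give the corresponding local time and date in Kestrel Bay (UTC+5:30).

In UTC: 1:59 PM + 8:00 = 9:59 PM on Jan 1.
Kestrel Bay is UTC+5:30: 9:59 PM + 5:30 = 3:29 AM on Jan 2.

3:29 AM on January 2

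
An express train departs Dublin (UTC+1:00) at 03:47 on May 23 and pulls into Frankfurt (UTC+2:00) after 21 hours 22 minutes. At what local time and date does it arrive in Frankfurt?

02:09 on May 24

Convert departure to UTC: 03:47 − 1:00 = 02:47 UTC on May 23.
Add 21 hours 22 minutes travel time → 00:09 UTC (May 24).
Frankfurt is UTC+2:00, so local arrival = 00:09 + 2:00 = 02:09 on May 24.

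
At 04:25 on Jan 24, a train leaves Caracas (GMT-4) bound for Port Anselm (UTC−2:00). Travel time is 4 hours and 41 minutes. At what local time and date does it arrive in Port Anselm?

Convert departure to UTC: 04:25 + 4:00 = 08:25 UTC on Jan 24.
Add 4 hours and 41 minutes travel time → 13:06 UTC.
Port Anselm is UTC−2:00, so local arrival = 13:06 − 2:00 = 11:06 on Jan 24.

11:06 on January 24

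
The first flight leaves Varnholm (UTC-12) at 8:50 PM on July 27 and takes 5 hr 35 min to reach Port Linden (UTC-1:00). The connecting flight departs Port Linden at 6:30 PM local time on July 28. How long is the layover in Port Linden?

5 hours 5 minutes

Convert departure to UTC: 8:50 PM + 12:00 = 8:50 AM UTC on Jul 28.
Add 5 hours 35 minutes flight time → 2:25 PM UTC.
Port Linden is UTC−1:00, so local arrival = 2:25 PM − 1:00 = 1:25 PM on Jul 28.
Layover = 6:30 PM − 1:25 PM = 5 hours 5 minutes.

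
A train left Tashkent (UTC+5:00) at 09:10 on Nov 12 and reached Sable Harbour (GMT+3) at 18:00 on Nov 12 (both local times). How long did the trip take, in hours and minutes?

10 hours 50 minutes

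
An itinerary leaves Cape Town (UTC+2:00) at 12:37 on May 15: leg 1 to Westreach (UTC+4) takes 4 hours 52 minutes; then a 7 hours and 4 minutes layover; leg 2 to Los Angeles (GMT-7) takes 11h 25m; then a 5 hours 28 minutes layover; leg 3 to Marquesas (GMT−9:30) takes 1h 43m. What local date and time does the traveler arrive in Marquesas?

Convert departure to UTC: 12:37 − 2:00 = 10:37 UTC on May 15.
Add 4 hours and 52 minutes leg 1 → 15:29 UTC.
Add 7 hours and 4 minutes layover in Westreach → 22:33 UTC.
Add 11 hours and 25 minutes leg 2 → 09:58 UTC (May 16).
Add 5 hours and 28 minutes layover in Los Angeles → 15:26 UTC.
Add 1 hour 43 minutes leg 3 → 17:09 UTC.
Marquesas is UTC−9:30, so local arrival = 17:09 − 9:30 = 07:39 on May 16.

07:39 on May 16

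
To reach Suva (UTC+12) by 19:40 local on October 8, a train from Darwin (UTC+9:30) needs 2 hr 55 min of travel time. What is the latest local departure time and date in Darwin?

Target arrival in UTC: 19:40 − 12:00 = 07:40 on Oct 8.
Subtract 2 hours 55 minutes → departure 04:45 UTC on Oct 8.
Darwin is UTC+9:30: 04:45 + 9:30 = 14:15 on Oct 8.

14:15 on October 8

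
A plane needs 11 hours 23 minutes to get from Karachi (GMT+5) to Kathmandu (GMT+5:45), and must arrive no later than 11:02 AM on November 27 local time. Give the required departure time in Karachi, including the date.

10:54 PM on Nov 26

Target arrival in UTC: 11:02 AM − 5:45 = 5:17 AM on Nov 27.
Subtract 11 hours and 23 minutes → departure 5:54 PM UTC on Nov 26.
Karachi is UTC+5:00: 5:54 PM + 5:00 = 10:54 PM on Nov 26.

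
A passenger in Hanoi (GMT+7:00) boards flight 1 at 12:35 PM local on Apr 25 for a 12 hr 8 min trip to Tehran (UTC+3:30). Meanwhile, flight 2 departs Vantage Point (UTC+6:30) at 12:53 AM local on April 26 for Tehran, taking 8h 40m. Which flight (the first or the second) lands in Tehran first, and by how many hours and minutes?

Flight 1 in UTC: 12:35 PM − 7:00 = 5:35 AM on Apr 25.
+12 hours 8 minutes → arrive 5:43 PM UTC on Apr 25.
Flight 2 in UTC: 12:53 AM − 6:30 = 6:23 PM on Apr 25.
+8 hours 40 minutes → arrive 3:03 AM UTC on Apr 26.
Flight 1 lands earlier by 9 hours 20 minutes.

the first, by 9 hours 20 minutes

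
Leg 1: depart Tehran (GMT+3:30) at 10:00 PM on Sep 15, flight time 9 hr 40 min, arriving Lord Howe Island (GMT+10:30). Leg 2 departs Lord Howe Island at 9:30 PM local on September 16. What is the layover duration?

6 hours 50 minutes

Convert departure to UTC: 10:00 PM − 3:30 = 6:30 PM UTC on Sep 15.
Add 9 hours and 40 minutes flight time → 4:10 AM UTC (Sep 16).
Lord Howe Island is UTC+10:30, so local arrival = 4:10 AM + 10:30 = 2:40 PM on Sep 16.
Layover = 9:30 PM − 2:40 PM = 6 hours 50 minutes.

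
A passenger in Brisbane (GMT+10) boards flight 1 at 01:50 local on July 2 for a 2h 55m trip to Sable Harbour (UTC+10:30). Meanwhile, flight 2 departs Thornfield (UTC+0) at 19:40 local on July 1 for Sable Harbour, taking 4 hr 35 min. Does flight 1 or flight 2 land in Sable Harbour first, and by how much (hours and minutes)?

the first, by 5 hours 30 minutes

Flight 1 in UTC: 01:50 − 10:00 = 15:50 on Jul 1.
+2 hours and 55 minutes → arrive 18:45 UTC on Jul 1.
Flight 2 departs at 19:40 UTC (Jul 1).
+4 hours and 35 minutes → arrive 00:15 UTC on Jul 2.
Flight 1 lands earlier by 5 hours 30 minutes.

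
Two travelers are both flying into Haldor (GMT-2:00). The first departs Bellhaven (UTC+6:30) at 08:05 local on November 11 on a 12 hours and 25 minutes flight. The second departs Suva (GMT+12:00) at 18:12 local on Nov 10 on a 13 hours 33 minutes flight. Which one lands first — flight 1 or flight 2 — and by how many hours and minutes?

Flight 1 in UTC: 08:05 − 6:30 = 01:35 on Nov 11.
+12 hours 25 minutes → arrive 14:00 UTC on Nov 11.
Flight 2 in UTC: 18:12 − 12:00 = 06:12 on Nov 10.
+13 hours and 33 minutes → arrive 19:45 UTC on Nov 10.
Flight 2 lands earlier by 18 hours 15 minutes.

the second, by 18 hours 15 minutes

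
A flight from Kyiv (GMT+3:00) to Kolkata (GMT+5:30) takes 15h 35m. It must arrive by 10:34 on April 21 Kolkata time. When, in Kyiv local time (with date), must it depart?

Target arrival in UTC: 10:34 − 5:30 = 05:04 on Apr 21.
Subtract 15 hours 35 minutes → departure 13:29 UTC on Apr 20.
Kyiv is UTC+3:00: 13:29 + 3:00 = 16:29 on Apr 20.

16:29 on Apr 20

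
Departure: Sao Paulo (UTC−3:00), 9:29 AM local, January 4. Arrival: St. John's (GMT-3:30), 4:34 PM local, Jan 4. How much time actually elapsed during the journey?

St. John's is 0:30 behind Sao Paulo.
Clock-face elapsed time (ignoring zones) is 7 hours 5 minutes.
Actual elapsed = 7 hours 5 minutes + 0:30 = 7 hours 35 minutes.

7 hours 35 minutes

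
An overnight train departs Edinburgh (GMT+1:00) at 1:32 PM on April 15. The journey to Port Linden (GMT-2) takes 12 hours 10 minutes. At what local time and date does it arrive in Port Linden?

10:42 PM on Apr 15

Convert departure to UTC: 1:32 PM − 1:00 = 12:32 PM UTC on Apr 15.
Add 12 hours and 10 minutes travel time → 12:42 AM UTC (Apr 16).
Port Linden is UTC−2:00, so local arrival = 12:42 AM − 2:00 = 10:42 PM on Apr 15.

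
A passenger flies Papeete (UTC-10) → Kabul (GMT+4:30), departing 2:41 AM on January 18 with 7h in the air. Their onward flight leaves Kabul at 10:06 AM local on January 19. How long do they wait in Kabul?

Convert departure to UTC: 2:41 AM + 10:00 = 12:41 PM UTC on Jan 18.
Add 7 hours flight time → 7:41 PM UTC.
Kabul is UTC+4:30, so local arrival = 7:41 PM + 4:30 = 12:11 AM on Jan 19.
Layover = 10:06 AM − 12:11 AM = 9 hours 55 minutes.

9 hours 55 minutes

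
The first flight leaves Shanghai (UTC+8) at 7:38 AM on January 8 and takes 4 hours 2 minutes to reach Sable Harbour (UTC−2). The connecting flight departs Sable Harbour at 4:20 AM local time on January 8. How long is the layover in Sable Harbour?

Convert departure to UTC: 7:38 AM − 8:00 = 11:38 PM UTC on Jan 7.
Add 4 hours and 2 minutes flight time → 3:40 AM UTC (Jan 8).
Sable Harbour is UTC−2:00, so local arrival = 3:40 AM − 2:00 = 1:40 AM on Jan 8.
Layover = 4:20 AM − 1:40 AM = 2 hours 40 minutes.

2 hours 40 minutes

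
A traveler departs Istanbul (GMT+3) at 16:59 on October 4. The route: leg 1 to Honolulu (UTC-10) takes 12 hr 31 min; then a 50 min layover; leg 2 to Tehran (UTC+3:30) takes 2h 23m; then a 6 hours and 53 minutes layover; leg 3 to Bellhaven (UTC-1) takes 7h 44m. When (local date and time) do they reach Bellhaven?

Convert departure to UTC: 16:59 − 3:00 = 13:59 UTC on Oct 4.
Add 12 hours 31 minutes leg 1 → 02:30 UTC (Oct 5).
Add 50 minutes layover in Honolulu → 03:20 UTC.
Add 2 hours and 23 minutes leg 2 → 05:43 UTC.
Add 6 hours and 53 minutes layover in Tehran → 12:36 UTC.
Add 7 hours and 44 minutes leg 3 → 20:20 UTC.
Bellhaven is UTC−1:00, so local arrival = 20:20 − 1:00 = 19:20 on Oct 5.

19:20 on October 5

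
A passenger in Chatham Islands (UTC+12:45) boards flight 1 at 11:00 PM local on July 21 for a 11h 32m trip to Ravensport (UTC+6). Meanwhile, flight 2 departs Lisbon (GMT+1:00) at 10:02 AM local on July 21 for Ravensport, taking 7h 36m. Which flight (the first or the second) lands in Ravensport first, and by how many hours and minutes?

the second, by 5 hours 9 minutes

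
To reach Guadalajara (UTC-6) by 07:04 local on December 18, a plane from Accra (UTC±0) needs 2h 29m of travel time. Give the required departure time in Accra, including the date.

Target arrival in UTC: 07:04 + 6:00 = 13:04 on Dec 18.
Subtract 2 hours 29 minutes → departure 10:35 UTC on Dec 18.
Accra is UTC+0, so departure is 10:35 on Dec 18.

10:35 on December 18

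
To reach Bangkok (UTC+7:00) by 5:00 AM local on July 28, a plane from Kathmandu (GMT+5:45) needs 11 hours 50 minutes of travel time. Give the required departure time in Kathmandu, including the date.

3:55 PM on July 27

Target arrival in UTC: 5:00 AM − 7:00 = 10:00 PM on Jul 27.
Subtract 11 hours 50 minutes → departure 10:10 AM UTC on Jul 27.
Kathmandu is UTC+5:45: 10:10 AM + 5:45 = 3:55 PM on Jul 27.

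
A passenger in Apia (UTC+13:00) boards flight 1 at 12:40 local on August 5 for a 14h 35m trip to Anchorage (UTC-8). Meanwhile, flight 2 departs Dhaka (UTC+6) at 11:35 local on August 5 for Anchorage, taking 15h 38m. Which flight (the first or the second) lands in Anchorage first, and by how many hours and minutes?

Flight 1 in UTC: 12:40 − 13:00 = 23:40 on Aug 4.
+14 hours and 35 minutes → arrive 14:15 UTC on Aug 5.
Flight 2 in UTC: 11:35 − 6:00 = 05:35 on Aug 5.
+15 hours 38 minutes → arrive 21:13 UTC on Aug 5.
Flight 1 lands earlier by 6 hours 58 minutes.

the first, by 6 hours 58 minutes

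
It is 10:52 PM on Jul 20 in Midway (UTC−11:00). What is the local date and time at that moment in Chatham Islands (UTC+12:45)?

In UTC: 10:52 PM + 11:00 = 9:52 AM on Jul 21.
Chatham Islands is UTC+12:45: 9:52 AM + 12:45 = 10:37 PM on Jul 21.

10:37 PM on July 21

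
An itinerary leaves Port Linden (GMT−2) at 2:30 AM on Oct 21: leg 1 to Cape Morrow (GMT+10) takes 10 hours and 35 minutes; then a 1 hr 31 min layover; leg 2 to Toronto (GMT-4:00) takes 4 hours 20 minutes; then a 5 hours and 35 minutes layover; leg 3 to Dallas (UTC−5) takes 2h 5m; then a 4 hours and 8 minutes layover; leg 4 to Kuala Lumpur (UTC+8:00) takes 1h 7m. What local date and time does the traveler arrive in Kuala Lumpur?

Convert departure to UTC: 2:30 AM + 2:00 = 4:30 AM UTC on Oct 21.
Add 10 hours and 35 minutes leg 1 → 3:05 PM UTC.
Add 1 hour and 31 minutes layover in Cape Morrow → 4:36 PM UTC.
Add 4 hours 20 minutes leg 2 → 8:56 PM UTC.
Add 5 hours 35 minutes layover in Toronto → 2:31 AM UTC (Oct 22).
Add 2 hours 5 minutes leg 3 → 4:36 AM UTC.
Add 4 hours 8 minutes layover in Dallas → 8:44 AM UTC.
Add 1 hour and 7 minutes leg 4 → 9:51 AM UTC.
Kuala Lumpur is UTC+8:00, so local arrival = 9:51 AM + 8:00 = 5:51 PM on Oct 22.

5:51 PM on October 22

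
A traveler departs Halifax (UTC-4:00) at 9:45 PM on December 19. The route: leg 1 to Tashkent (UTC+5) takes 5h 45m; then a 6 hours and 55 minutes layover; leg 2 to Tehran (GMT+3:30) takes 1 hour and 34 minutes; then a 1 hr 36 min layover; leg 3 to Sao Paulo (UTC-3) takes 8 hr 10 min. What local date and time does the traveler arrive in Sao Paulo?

10:45 PM on December 20

Convert departure to UTC: 9:45 PM + 4:00 = 1:45 AM UTC on Dec 20.
Add 5 hours 45 minutes leg 1 → 7:30 AM UTC.
Add 6 hours and 55 minutes layover in Tashkent → 2:25 PM UTC.
Add 1 hour and 34 minutes leg 2 → 3:59 PM UTC.
Add 1 hour 36 minutes layover in Tehran → 5:35 PM UTC.
Add 8 hours and 10 minutes leg 3 → 1:45 AM UTC (Dec 21).
Sao Paulo is UTC−3:00, so local arrival = 1:45 AM − 3:00 = 10:45 PM on Dec 20.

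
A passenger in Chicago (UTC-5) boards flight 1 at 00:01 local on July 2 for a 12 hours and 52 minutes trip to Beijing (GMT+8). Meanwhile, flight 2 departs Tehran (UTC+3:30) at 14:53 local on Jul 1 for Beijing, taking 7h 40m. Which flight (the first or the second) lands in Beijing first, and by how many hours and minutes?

Flight 1 in UTC: 00:01 + 5:00 = 05:01 on Jul 2.
+12 hours and 52 minutes → arrive 17:53 UTC on Jul 2.
Flight 2 in UTC: 14:53 − 3:30 = 11:23 on Jul 1.
+7 hours 40 minutes → arrive 19:03 UTC on Jul 1.
Flight 2 lands earlier by 22 hours 50 minutes.

the second, by 22 hours 50 minutes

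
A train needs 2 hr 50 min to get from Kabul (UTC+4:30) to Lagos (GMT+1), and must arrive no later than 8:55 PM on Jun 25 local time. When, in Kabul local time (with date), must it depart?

9:35 PM on June 25

Target arrival in UTC: 8:55 PM − 1:00 = 7:55 PM on Jun 25.
Subtract 2 hours and 50 minutes → departure 5:05 PM UTC on Jun 25.
Kabul is UTC+4:30: 5:05 PM + 4:30 = 9:35 PM on Jun 25.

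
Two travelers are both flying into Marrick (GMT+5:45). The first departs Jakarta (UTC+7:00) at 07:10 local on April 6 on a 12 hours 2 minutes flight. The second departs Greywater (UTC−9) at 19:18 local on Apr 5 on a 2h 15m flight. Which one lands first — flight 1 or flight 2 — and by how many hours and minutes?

the second, by 5 hours 39 minutes

Flight 1 in UTC: 07:10 − 7:00 = 00:10 on Apr 6.
+12 hours 2 minutes → arrive 12:12 UTC on Apr 6.
Flight 2 in UTC: 19:18 + 9:00 = 04:18 on Apr 6.
+2 hours and 15 minutes → arrive 06:33 UTC on Apr 6.
Flight 2 lands earlier by 5 hours 39 minutes.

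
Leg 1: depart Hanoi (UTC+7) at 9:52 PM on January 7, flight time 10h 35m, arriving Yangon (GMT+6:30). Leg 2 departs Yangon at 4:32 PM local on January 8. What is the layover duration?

Convert departure to UTC: 9:52 PM − 7:00 = 2:52 PM UTC on Jan 7.
Add 10 hours and 35 minutes flight time → 1:27 AM UTC (Jan 8).
Yangon is UTC+6:30, so local arrival = 1:27 AM + 6:30 = 7:57 AM on Jan 8.
Layover = 4:32 PM − 7:57 AM = 8 hours 35 minutes.

8 hours 35 minutes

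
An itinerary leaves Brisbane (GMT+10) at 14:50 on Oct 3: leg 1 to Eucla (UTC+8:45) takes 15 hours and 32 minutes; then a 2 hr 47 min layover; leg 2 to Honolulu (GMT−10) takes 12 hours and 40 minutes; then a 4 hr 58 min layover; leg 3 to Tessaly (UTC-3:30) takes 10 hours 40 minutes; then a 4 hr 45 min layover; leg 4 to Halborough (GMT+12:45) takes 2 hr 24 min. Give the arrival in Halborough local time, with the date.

Convert departure to UTC: 14:50 − 10:00 = 04:50 UTC on Oct 3.
Add 15 hours and 32 minutes leg 1 → 20:22 UTC.
Add 2 hours 47 minutes layover in Eucla → 23:09 UTC.
Add 12 hours and 40 minutes leg 2 → 11:49 UTC (Oct 4).
Add 4 hours 58 minutes layover in Honolulu → 16:47 UTC.
Add 10 hours and 40 minutes leg 3 → 03:27 UTC (Oct 5).
Add 4 hours 45 minutes layover in Tessaly → 08:12 UTC.
Add 2 hours and 24 minutes leg 4 → 10:36 UTC.
Halborough is UTC+12:45, so local arrival = 10:36 + 12:45 = 23:21 on Oct 5.

23:21 on October 5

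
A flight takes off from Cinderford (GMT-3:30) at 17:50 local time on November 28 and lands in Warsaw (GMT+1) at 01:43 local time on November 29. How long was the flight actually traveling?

3 hours 23 minutes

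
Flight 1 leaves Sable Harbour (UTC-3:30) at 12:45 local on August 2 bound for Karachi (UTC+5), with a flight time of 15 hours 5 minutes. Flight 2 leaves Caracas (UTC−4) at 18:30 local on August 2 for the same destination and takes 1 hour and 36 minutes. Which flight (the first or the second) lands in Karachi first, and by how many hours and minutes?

the second, by 7 hours 14 minutes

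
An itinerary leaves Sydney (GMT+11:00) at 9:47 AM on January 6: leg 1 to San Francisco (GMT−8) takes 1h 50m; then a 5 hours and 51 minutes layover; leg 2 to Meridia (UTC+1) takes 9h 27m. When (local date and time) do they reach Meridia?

Convert departure to UTC: 9:47 AM − 11:00 = 10:47 PM UTC on Jan 5.
Add 1 hour 50 minutes leg 1 → 12:37 AM UTC (Jan 6).
Add 5 hours and 51 minutes layover in San Francisco → 6:28 AM UTC.
Add 9 hours and 27 minutes leg 2 → 3:55 PM UTC.
Meridia is UTC+1:00, so local arrival = 3:55 PM + 1:00 = 4:55 PM on Jan 6.

4:55 PM on Jan 6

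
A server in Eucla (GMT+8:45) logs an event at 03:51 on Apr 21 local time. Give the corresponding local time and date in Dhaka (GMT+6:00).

In UTC: 03:51 − 8:45 = 19:06 on Apr 20.
Dhaka is UTC+6:00: 19:06 + 6:00 = 01:06 on Apr 21.

01:06 on April 21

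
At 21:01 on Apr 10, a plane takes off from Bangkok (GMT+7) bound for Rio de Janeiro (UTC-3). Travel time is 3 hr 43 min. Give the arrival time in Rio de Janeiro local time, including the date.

Convert departure to UTC: 21:01 − 7:00 = 14:01 UTC on Apr 10.
Add 3 hours 43 minutes travel time → 17:44 UTC.
Rio de Janeiro is UTC−3:00, so local arrival = 17:44 − 3:00 = 14:44 on Apr 10.

14:44 on April 10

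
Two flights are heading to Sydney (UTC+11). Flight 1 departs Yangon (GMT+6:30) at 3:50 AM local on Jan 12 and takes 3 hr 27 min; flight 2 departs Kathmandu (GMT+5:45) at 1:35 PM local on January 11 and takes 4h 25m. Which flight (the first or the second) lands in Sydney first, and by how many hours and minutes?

Flight 1 in UTC: 3:50 AM − 6:30 = 9:20 PM on Jan 11.
+3 hours 27 minutes → arrive 12:47 AM UTC on Jan 12.
Flight 2 in UTC: 1:35 PM − 5:45 = 7:50 AM on Jan 11.
+4 hours 25 minutes → arrive 12:15 PM UTC on Jan 11.
Flight 2 lands earlier by 12 hours 32 minutes.

the second, by 12 hours 32 minutes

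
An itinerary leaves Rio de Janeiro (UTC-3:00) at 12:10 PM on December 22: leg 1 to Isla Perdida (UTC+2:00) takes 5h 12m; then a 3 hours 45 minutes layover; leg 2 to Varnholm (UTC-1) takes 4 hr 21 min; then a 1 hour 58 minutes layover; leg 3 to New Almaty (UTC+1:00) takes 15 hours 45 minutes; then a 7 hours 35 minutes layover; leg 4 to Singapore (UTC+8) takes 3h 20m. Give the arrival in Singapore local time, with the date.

5:06 PM on Dec 24

Convert departure to UTC: 12:10 PM + 3:00 = 3:10 PM UTC on Dec 22.
Add 5 hours 12 minutes leg 1 → 8:22 PM UTC.
Add 3 hours and 45 minutes layover in Isla Perdida → 12:07 AM UTC (Dec 23).
Add 4 hours and 21 minutes leg 2 → 4:28 AM UTC.
Add 1 hour 58 minutes layover in Varnholm → 6:26 AM UTC.
Add 15 hours 45 minutes leg 3 → 10:11 PM UTC.
Add 7 hours and 35 minutes layover in New Almaty → 5:46 AM UTC (Dec 24).
Add 3 hours 20 minutes leg 4 → 9:06 AM UTC.
Singapore is UTC+8:00, so local arrival = 9:06 AM + 8:00 = 5:06 PM on Dec 24.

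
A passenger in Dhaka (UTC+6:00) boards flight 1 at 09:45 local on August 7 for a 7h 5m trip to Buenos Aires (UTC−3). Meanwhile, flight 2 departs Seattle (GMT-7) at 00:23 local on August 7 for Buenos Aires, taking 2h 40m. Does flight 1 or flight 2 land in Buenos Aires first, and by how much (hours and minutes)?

the second, by 47 minutes

Flight 1 in UTC: 09:45 − 6:00 = 03:45 on Aug 7.
+7 hours and 5 minutes → arrive 10:50 UTC on Aug 7.
Flight 2 in UTC: 00:23 + 7:00 = 07:23 on Aug 7.
+2 hours 40 minutes → arrive 10:03 UTC on Aug 7.
Flight 2 lands earlier by 47 minutes.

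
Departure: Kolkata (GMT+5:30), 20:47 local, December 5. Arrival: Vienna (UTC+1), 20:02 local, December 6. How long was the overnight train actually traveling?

Departure in UTC: 20:47 − 5:30 = 15:17 on Dec 5.
Arrival in UTC: 20:02 − 1:00 = 19:02 on Dec 6.
Elapsed = 19:02 − 15:17 (+1 day) = 27 hours 45 minutes.

27 hours 45 minutes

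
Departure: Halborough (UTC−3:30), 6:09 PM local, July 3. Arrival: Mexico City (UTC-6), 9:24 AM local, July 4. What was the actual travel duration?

17 hours 45 minutes

Departure in UTC: 6:09 PM + 3:30 = 9:39 PM on Jul 3.
Arrival in UTC: 9:24 AM + 6:00 = 3:24 PM on Jul 4.
Elapsed = 3:24 PM − 9:39 PM (+1 day) = 17 hours 45 minutes.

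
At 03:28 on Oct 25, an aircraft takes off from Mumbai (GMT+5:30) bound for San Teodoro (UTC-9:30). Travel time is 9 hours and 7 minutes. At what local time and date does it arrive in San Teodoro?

21:35 on October 24

San Teodoro is 15:00 behind Mumbai.
After 9 hours 7 minutes it is 12:35 in Mumbai.
Shift by the zone difference: 12:35 − 15:00 = 21:35 on Oct 24 in San Teodoro.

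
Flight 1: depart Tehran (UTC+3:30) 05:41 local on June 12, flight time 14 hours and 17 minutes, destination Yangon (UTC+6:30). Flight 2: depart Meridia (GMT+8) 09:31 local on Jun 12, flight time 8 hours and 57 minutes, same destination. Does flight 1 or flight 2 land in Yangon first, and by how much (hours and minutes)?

the second, by 6 hours

Flight 1 in UTC: 05:41 − 3:30 = 02:11 on Jun 12.
+14 hours and 17 minutes → arrive 16:28 UTC on Jun 12.
Flight 2 in UTC: 09:31 − 8:00 = 01:31 on Jun 12.
+8 hours 57 minutes → arrive 10:28 UTC on Jun 12.
Flight 2 lands earlier by 6 hours.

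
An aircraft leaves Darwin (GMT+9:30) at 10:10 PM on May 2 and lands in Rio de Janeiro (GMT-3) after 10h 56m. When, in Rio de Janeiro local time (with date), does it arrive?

Rio de Janeiro is 12:30 behind Darwin.
After 10 hours and 56 minutes it is 9:06 AM (May 3) in Darwin.
Shift by the zone difference: 9:06 AM − 12:30 = 8:36 PM on May 2 in Rio de Janeiro.

8:36 PM on May 2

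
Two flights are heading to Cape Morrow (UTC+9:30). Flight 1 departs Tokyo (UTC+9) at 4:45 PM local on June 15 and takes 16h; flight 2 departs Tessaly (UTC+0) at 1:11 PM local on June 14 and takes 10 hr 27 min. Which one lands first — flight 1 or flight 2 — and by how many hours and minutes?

the second, by 24 hours 7 minutes

Flight 1 in UTC: 4:45 PM − 9:00 = 7:45 AM on Jun 15.
+16 hours → arrive 11:45 PM UTC on Jun 15.
Flight 2 departs at 1:11 PM UTC (Jun 14).
+10 hours and 27 minutes → arrive 11:38 PM UTC on Jun 14.
Flight 2 lands earlier by 24 hours 7 minutes.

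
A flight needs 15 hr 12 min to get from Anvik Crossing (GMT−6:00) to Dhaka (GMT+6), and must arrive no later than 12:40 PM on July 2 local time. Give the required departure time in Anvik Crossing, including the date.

9:28 AM on Jul 1

Target arrival in UTC: 12:40 PM − 6:00 = 6:40 AM on Jul 2.
Subtract 15 hours and 12 minutes → departure 3:28 PM UTC on Jul 1.
Anvik Crossing is UTC−6:00: 3:28 PM − 6:00 = 9:28 AM on Jul 1.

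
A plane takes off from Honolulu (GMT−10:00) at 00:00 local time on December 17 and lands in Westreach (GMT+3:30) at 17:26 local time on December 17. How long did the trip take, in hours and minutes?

3 hours 56 minutes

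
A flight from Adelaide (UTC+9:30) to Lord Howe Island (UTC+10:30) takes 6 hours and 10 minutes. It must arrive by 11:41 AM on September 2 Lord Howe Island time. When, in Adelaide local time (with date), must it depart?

Target arrival in UTC: 11:41 AM − 10:30 = 1:11 AM on Sep 2.
Subtract 6 hours and 10 minutes → departure 7:01 PM UTC on Sep 1.
Adelaide is UTC+9:30: 7:01 PM + 9:30 = 4:31 AM on Sep 2.

4:31 AM on Sep 2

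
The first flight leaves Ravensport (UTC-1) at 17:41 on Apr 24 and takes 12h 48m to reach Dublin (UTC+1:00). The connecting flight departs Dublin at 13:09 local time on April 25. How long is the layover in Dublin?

4 hours 40 minutes

Convert departure to UTC: 17:41 + 1:00 = 18:41 UTC on Apr 24.
Add 12 hours 48 minutes flight time → 07:29 UTC (Apr 25).
Dublin is UTC+1:00, so local arrival = 07:29 + 1:00 = 08:29 on Apr 25.
Layover = 13:09 − 08:29 = 4 hours 40 minutes.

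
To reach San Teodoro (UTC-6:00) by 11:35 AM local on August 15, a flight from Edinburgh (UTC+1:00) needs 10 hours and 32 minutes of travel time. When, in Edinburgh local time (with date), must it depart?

8:03 AM on Aug 15

Target arrival in UTC: 11:35 AM + 6:00 = 5:35 PM on Aug 15.
Subtract 10 hours and 32 minutes → departure 7:03 AM UTC on Aug 15.
Edinburgh is UTC+1:00: 7:03 AM + 1:00 = 8:03 AM on Aug 15.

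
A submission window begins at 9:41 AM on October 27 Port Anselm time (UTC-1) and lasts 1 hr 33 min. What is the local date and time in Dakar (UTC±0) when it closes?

Convert start to UTC: 9:41 AM + 1:00 = 10:41 AM UTC on Oct 27.
Add 1 hour and 33 minutes duration → 12:14 PM UTC.
Dakar is UTC+0, so local end time is the same: 12:14 PM on Oct 27.

12:14 PM on Oct 27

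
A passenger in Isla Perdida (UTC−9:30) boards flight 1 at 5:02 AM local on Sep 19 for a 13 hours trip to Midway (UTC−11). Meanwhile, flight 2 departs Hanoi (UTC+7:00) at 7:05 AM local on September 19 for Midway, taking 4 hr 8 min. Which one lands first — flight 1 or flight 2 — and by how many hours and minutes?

Flight 1 in UTC: 5:02 AM + 9:30 = 2:32 PM on Sep 19.
+13 hours → arrive 3:32 AM UTC on Sep 20.
Flight 2 in UTC: 7:05 AM − 7:00 = 12:05 AM on Sep 19.
+4 hours 8 minutes → arrive 4:13 AM UTC on Sep 19.
Flight 2 lands earlier by 23 hours 19 minutes.

the second, by 23 hours 19 minutes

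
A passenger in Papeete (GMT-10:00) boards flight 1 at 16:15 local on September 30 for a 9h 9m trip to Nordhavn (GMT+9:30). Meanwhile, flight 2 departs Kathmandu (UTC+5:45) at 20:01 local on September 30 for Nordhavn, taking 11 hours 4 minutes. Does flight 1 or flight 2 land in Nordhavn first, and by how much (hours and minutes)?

the second, by 10 hours 4 minutes

Flight 1 in UTC: 16:15 + 10:00 = 02:15 on Oct 1.
+9 hours and 9 minutes → arrive 11:24 UTC on Oct 1.
Flight 2 in UTC: 20:01 − 5:45 = 14:16 on Sep 30.
+11 hours and 4 minutes → arrive 01:20 UTC on Oct 1.
Flight 2 lands earlier by 10 hours 4 minutes.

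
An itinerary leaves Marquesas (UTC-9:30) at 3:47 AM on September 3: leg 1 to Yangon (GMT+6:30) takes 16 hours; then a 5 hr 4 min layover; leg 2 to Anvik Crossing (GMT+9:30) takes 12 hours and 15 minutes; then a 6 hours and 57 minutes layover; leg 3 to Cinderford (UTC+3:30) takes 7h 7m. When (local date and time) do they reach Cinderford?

4:10 PM on September 5

Convert departure to UTC: 3:47 AM + 9:30 = 1:17 PM UTC on Sep 3.
Add 16 hours leg 1 → 5:17 AM UTC (Sep 4).
Add 5 hours and 4 minutes layover in Yangon → 10:21 AM UTC.
Add 12 hours 15 minutes leg 2 → 10:36 PM UTC.
Add 6 hours and 57 minutes layover in Anvik Crossing → 5:33 AM UTC (Sep 5).
Add 7 hours and 7 minutes leg 3 → 12:40 PM UTC.
Cinderford is UTC+3:30, so local arrival = 12:40 PM + 3:30 = 4:10 PM on Sep 5.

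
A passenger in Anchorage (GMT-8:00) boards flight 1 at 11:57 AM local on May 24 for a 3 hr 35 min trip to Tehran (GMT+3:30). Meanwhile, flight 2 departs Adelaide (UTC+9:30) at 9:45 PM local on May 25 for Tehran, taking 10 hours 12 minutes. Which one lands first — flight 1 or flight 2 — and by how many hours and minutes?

the first, by 22 hours 55 minutes

Flight 1 in UTC: 11:57 AM + 8:00 = 7:57 PM on May 24.
+3 hours 35 minutes → arrive 11:32 PM UTC on May 24.
Flight 2 in UTC: 9:45 PM − 9:30 = 12:15 PM on May 25.
+10 hours and 12 minutes → arrive 10:27 PM UTC on May 25.
Flight 1 lands earlier by 22 hours 55 minutes.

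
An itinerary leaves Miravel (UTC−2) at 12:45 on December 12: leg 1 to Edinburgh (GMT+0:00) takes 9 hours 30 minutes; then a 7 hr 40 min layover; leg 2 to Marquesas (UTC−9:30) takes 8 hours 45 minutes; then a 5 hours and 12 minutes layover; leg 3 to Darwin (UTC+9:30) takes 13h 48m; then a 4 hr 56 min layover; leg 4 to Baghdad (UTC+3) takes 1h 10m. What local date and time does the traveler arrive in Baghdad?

Convert departure to UTC: 12:45 + 2:00 = 14:45 UTC on Dec 12.
Add 9 hours 30 minutes leg 1 → 00:15 UTC (Dec 13).
Add 7 hours and 40 minutes layover in Edinburgh → 07:55 UTC.
Add 8 hours and 45 minutes leg 2 → 16:40 UTC.
Add 5 hours 12 minutes layover in Marquesas → 21:52 UTC.
Add 13 hours 48 minutes leg 3 → 11:40 UTC (Dec 14).
Add 4 hours 56 minutes layover in Darwin → 16:36 UTC.
Add 1 hour 10 minutes leg 4 → 17:46 UTC.
Baghdad is UTC+3:00, so local arrival = 17:46 + 3:00 = 20:46 on Dec 14.

20:46 on Dec 14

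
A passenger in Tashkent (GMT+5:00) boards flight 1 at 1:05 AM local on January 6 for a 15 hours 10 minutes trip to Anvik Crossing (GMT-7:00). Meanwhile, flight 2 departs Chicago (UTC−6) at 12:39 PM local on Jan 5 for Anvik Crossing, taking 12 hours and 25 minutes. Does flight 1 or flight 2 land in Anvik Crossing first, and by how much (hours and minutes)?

the second, by 4 hours 11 minutes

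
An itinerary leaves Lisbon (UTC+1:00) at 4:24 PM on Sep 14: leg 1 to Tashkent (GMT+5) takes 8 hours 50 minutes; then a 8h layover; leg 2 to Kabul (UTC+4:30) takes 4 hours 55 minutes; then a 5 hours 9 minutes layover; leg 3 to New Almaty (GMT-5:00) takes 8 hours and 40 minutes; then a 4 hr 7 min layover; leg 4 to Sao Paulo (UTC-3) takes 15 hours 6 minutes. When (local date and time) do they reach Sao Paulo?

7:11 PM on September 16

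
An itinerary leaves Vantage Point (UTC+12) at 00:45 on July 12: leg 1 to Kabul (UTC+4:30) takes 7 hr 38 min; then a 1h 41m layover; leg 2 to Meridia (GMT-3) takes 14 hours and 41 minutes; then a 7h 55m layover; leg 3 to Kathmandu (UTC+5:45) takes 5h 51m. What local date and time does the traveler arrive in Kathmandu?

08:16 on July 13

Convert departure to UTC: 00:45 − 12:00 = 12:45 UTC on Jul 11.
Add 7 hours 38 minutes leg 1 → 20:23 UTC.
Add 1 hour and 41 minutes layover in Kabul → 22:04 UTC.
Add 14 hours and 41 minutes leg 2 → 12:45 UTC (Jul 12).
Add 7 hours 55 minutes layover in Meridia → 20:40 UTC.
Add 5 hours 51 minutes leg 3 → 02:31 UTC (Jul 13).
Kathmandu is UTC+5:45, so local arrival = 02:31 + 5:45 = 08:16 on Jul 13.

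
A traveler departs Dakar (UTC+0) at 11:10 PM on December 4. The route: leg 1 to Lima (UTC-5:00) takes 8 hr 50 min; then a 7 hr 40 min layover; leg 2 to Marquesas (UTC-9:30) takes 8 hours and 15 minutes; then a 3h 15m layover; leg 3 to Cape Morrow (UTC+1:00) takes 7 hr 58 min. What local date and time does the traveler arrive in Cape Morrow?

Dakar is at UTC+0, so departure is already 11:10 PM UTC on Dec 4.
Add 8 hours 50 minutes leg 1 → 8:00 AM UTC (Dec 5).
Add 7 hours and 40 minutes layover in Lima → 3:40 PM UTC.
Add 8 hours and 15 minutes leg 2 → 11:55 PM UTC.
Add 3 hours and 15 minutes layover in Marquesas → 3:10 AM UTC (Dec 6).
Add 7 hours 58 minutes leg 3 → 11:08 AM UTC.
Cape Morrow is UTC+1:00, so local arrival = 11:08 AM + 1:00 = 12:08 PM on Dec 6.

12:08 PM on Dec 6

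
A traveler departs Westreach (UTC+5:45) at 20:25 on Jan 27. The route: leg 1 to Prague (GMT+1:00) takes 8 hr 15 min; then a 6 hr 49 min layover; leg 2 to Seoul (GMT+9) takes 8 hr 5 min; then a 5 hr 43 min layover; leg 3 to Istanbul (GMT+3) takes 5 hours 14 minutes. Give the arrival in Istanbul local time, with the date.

Convert departure to UTC: 20:25 − 5:45 = 14:40 UTC on Jan 27.
Add 8 hours and 15 minutes leg 1 → 22:55 UTC.
Add 6 hours 49 minutes layover in Prague → 05:44 UTC (Jan 28).
Add 8 hours and 5 minutes leg 2 → 13:49 UTC.
Add 5 hours and 43 minutes layover in Seoul → 19:32 UTC.
Add 5 hours and 14 minutes leg 3 → 00:46 UTC (Jan 29).
Istanbul is UTC+3:00, so local arrival = 00:46 + 3:00 = 03:46 on Jan 29.

03:46 on January 29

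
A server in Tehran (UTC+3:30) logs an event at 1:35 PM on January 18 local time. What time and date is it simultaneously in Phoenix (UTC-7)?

Phoenix is 10:30 behind Tehran.
Shift by the zone difference: 1:35 PM − 10:30 = 3:05 AM on Jan 18 in Phoenix.

3:05 AM on Jan 18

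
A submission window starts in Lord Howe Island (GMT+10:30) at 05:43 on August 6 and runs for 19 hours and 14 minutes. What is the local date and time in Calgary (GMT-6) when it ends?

08:27 on August 6

Convert start to UTC: 05:43 − 10:30 = 19:13 UTC on Aug 5.
Add 19 hours and 14 minutes duration → 14:27 UTC (Aug 6).
Calgary is UTC−6:00, so local end time = 14:27 − 6:00 = 08:27 on Aug 6.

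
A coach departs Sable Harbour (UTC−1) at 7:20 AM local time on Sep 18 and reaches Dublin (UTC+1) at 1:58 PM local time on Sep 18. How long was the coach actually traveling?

4 hours 38 minutes

Departure in UTC: 7:20 AM + 1:00 = 8:20 AM on Sep 18.
Arrival in UTC: 1:58 PM − 1:00 = 12:58 PM on Sep 18.
Elapsed = 12:58 PM − 8:20 AM = 4 hours 38 minutes.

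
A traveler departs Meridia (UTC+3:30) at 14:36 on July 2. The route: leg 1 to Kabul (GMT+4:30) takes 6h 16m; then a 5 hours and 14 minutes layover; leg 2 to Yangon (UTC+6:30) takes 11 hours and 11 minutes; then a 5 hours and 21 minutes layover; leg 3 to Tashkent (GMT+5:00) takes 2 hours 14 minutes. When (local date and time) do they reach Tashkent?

22:22 on July 3

Convert departure to UTC: 14:36 − 3:30 = 11:06 UTC on Jul 2.
Add 6 hours 16 minutes leg 1 → 17:22 UTC.
Add 5 hours 14 minutes layover in Kabul → 22:36 UTC.
Add 11 hours 11 minutes leg 2 → 09:47 UTC (Jul 3).
Add 5 hours and 21 minutes layover in Yangon → 15:08 UTC.
Add 2 hours and 14 minutes leg 3 → 17:22 UTC.
Tashkent is UTC+5:00, so local arrival = 17:22 + 5:00 = 22:22 on Jul 3.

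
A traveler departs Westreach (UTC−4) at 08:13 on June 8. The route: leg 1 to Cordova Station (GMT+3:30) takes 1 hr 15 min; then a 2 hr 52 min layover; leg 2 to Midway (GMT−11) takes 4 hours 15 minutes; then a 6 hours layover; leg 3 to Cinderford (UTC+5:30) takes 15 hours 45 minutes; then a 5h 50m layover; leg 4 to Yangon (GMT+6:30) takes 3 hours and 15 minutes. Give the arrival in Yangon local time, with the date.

09:55 on June 10

Convert departure to UTC: 08:13 + 4:00 = 12:13 UTC on Jun 8.
Add 1 hour and 15 minutes leg 1 → 13:28 UTC.
Add 2 hours and 52 minutes layover in Cordova Station → 16:20 UTC.
Add 4 hours and 15 minutes leg 2 → 20:35 UTC.
Add 6 hours layover in Midway → 02:35 UTC (Jun 9).
Add 15 hours 45 minutes leg 3 → 18:20 UTC.
Add 5 hours 50 minutes layover in Cinderford → 00:10 UTC (Jun 10).
Add 3 hours and 15 minutes leg 4 → 03:25 UTC.
Yangon is UTC+6:30, so local arrival = 03:25 + 6:30 = 09:55 on Jun 10.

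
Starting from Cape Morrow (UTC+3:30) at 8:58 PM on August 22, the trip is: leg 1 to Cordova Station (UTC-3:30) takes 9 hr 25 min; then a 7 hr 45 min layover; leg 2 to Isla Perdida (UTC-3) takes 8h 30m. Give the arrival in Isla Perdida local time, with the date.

Convert departure to UTC: 8:58 PM − 3:30 = 5:28 PM UTC on Aug 22.
Add 9 hours 25 minutes leg 1 → 2:53 AM UTC (Aug 23).
Add 7 hours and 45 minutes layover in Cordova Station → 10:38 AM UTC.
Add 8 hours 30 minutes leg 2 → 7:08 PM UTC.
Isla Perdida is UTC−3:00, so local arrival = 7:08 PM − 3:00 = 4:08 PM on Aug 23.

4:08 PM on August 23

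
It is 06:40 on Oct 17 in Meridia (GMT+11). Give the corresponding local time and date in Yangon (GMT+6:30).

In UTC: 06:40 − 11:00 = 19:40 on Oct 16.
Yangon is UTC+6:30: 19:40 + 6:30 = 02:10 on Oct 17.

02:10 on October 17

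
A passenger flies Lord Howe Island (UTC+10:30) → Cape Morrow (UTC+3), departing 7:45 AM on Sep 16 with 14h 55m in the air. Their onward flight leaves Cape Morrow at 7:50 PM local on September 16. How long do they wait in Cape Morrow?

4 hours 40 minutes

Convert departure to UTC: 7:45 AM − 10:30 = 9:15 PM UTC on Sep 15.
Add 14 hours 55 minutes flight time → 12:10 PM UTC (Sep 16).
Cape Morrow is UTC+3:00, so local arrival = 12:10 PM + 3:00 = 3:10 PM on Sep 16.
Layover = 7:50 PM − 3:10 PM = 4 hours 40 minutes.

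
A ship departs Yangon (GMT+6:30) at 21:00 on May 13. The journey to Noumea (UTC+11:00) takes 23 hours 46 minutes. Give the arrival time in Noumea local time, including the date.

Convert departure to UTC: 21:00 − 6:30 = 14:30 UTC on May 13.
Add 23 hours 46 minutes travel time → 14:16 UTC (May 14).
Noumea is UTC+11:00, so local arrival = 14:16 + 11:00 = 01:16 on May 15.

01:16 on May 15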